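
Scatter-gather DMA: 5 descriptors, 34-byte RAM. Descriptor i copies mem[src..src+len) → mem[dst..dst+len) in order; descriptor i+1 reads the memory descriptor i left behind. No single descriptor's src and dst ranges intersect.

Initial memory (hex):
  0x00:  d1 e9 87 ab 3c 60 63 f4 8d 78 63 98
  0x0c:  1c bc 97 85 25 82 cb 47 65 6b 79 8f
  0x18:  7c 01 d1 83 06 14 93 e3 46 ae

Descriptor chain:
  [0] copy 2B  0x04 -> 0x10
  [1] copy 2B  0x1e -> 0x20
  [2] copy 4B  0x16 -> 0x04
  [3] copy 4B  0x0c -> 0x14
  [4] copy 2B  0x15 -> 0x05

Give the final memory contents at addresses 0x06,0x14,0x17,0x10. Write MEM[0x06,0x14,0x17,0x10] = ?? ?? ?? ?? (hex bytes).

MEM[0x06,0x14,0x17,0x10] = 97 1c 85 3c

#0 dst[0x10+2] := {0x3c,0x60}
#1 dst[0x20+2] := {0x93,0xe3}
#2 dst[0x04+4] := {0x79,0x8f,0x7c,0x01}
#3 dst[0x14+4] := {0x1c,0xbc,0x97,0x85}
#4 dst[0x05+2] := {0xbc,0x97}
query mem[0x06]=0x97, mem[0x14]=0x1c, mem[0x17]=0x85, mem[0x10]=0x3c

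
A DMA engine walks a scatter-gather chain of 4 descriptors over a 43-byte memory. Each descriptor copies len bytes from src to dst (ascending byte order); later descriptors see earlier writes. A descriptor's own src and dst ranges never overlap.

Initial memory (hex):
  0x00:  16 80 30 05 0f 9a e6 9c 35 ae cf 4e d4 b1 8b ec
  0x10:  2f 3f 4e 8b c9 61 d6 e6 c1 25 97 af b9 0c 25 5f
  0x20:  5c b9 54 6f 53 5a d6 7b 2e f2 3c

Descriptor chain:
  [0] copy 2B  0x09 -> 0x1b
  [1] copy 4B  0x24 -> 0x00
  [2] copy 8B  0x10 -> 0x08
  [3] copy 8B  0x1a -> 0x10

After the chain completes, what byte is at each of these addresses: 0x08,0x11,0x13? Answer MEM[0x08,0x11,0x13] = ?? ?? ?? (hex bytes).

MEM[0x08,0x11,0x13] = 2f ae 0c

D0: mem[0x1b..0x1c] <- [ae cf]
D1: mem[0x00..0x03] <- [53 5a d6 7b]
D2: mem[0x08..0x0f] <- [2f 3f 4e 8b c9 61 d6 e6]
D3: mem[0x10..0x17] <- [97 ae cf 0c 25 5f 5c b9]
query mem[0x08]=0x2f, mem[0x11]=0xae, mem[0x13]=0x0c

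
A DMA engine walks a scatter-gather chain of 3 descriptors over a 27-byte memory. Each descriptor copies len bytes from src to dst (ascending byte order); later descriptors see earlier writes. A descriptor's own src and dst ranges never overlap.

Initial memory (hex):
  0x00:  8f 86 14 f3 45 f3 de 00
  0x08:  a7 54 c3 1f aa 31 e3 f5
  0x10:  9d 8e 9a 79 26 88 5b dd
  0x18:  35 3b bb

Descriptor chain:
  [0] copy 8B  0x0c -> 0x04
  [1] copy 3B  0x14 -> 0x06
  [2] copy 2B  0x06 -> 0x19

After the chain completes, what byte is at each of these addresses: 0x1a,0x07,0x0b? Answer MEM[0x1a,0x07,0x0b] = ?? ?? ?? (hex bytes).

D0: mem[0x04..0x0b] <- [aa 31 e3 f5 9d 8e 9a 79]
D1: mem[0x06..0x08] <- [26 88 5b]
D2: mem[0x19..0x1a] <- [26 88]
query mem[0x1a]=0x88, mem[0x07]=0x88, mem[0x0b]=0x79

MEM[0x1a,0x07,0x0b] = 88 88 79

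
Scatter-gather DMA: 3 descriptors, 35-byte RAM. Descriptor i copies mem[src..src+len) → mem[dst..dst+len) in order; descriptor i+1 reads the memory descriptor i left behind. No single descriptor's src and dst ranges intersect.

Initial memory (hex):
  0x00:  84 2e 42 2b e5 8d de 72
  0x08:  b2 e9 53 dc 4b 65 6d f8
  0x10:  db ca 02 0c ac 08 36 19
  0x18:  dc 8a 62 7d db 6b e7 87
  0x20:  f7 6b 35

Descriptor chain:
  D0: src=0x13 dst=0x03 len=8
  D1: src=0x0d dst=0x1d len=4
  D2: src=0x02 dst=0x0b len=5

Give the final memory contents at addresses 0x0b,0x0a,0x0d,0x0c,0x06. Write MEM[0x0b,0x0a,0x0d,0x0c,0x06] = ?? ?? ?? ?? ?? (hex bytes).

[0] 0x13->0x03 len=8 : 0c ac 08 36 19 dc 8a 62
[1] 0x0d->0x1d len=4 : 65 6d f8 db
[2] 0x02->0x0b len=5 : 42 0c ac 08 36
query mem[0x0b]=0x42, mem[0x0a]=0x62, mem[0x0d]=0xac, mem[0x0c]=0x0c, mem[0x06]=0x36

MEM[0x0b,0x0a,0x0d,0x0c,0x06] = 42 62 ac 0c 36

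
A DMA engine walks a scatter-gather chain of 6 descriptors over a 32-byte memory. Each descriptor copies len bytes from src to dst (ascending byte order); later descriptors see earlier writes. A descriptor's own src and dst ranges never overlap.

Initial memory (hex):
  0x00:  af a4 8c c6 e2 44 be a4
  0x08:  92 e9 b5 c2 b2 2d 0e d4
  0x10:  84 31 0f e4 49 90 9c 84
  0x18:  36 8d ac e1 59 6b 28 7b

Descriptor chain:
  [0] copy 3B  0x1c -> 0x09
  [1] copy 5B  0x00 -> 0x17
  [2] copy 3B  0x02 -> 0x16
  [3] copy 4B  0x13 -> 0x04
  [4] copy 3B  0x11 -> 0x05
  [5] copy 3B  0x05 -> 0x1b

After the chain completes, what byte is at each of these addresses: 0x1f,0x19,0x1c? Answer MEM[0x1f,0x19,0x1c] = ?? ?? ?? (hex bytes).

[0] 0x1c->0x09 len=3 : 59 6b 28
[1] 0x00->0x17 len=5 : af a4 8c c6 e2
[2] 0x02->0x16 len=3 : 8c c6 e2
[3] 0x13->0x04 len=4 : e4 49 90 8c
[4] 0x11->0x05 len=3 : 31 0f e4
[5] 0x05->0x1b len=3 : 31 0f e4
query mem[0x1f]=0x7b, mem[0x19]=0x8c, mem[0x1c]=0x0f

MEM[0x1f,0x19,0x1c] = 7b 8c 0f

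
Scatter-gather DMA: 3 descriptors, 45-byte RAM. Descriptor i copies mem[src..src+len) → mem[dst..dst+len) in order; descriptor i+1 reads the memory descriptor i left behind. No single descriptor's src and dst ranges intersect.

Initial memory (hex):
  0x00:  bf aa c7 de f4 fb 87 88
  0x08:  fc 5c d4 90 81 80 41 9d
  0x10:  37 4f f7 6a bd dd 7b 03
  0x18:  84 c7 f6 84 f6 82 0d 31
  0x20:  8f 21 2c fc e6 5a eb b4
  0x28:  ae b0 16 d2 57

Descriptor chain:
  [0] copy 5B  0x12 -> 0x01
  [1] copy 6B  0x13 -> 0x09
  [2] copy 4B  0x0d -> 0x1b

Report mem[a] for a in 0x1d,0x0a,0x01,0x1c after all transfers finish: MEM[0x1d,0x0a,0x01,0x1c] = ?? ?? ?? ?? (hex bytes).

MEM[0x1d,0x0a,0x01,0x1c] = 9d bd f7 84

#0 dst[0x01+5] := {0xf7,0x6a,0xbd,0xdd,0x7b}
#1 dst[0x09+6] := {0x6a,0xbd,0xdd,0x7b,0x03,0x84}
#2 dst[0x1b+4] := {0x03,0x84,0x9d,0x37}
query mem[0x1d]=0x9d, mem[0x0a]=0xbd, mem[0x01]=0xf7, mem[0x1c]=0x84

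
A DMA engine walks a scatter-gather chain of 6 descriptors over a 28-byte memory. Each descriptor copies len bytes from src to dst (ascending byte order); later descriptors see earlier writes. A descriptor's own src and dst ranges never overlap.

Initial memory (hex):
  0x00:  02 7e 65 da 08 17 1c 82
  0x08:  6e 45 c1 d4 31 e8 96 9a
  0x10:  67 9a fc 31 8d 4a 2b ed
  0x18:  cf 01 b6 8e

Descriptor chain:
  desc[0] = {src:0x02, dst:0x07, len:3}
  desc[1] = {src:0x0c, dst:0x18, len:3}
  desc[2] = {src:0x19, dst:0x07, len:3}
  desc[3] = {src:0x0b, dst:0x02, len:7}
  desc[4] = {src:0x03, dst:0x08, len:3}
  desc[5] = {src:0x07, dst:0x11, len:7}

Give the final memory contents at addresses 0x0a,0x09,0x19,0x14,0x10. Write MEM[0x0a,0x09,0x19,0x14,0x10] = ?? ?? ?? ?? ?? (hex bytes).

#0 dst[0x07+3] := {0x65,0xda,0x08}
#1 dst[0x18+3] := {0x31,0xe8,0x96}
#2 dst[0x07+3] := {0xe8,0x96,0x8e}
#3 dst[0x02+7] := {0xd4,0x31,0xe8,0x96,0x9a,0x67,0x9a}
#4 dst[0x08+3] := {0x31,0xe8,0x96}
#5 dst[0x11+7] := {0x67,0x31,0xe8,0x96,0xd4,0x31,0xe8}
query mem[0x0a]=0x96, mem[0x09]=0xe8, mem[0x19]=0xe8, mem[0x14]=0x96, mem[0x10]=0x67

MEM[0x0a,0x09,0x19,0x14,0x10] = 96 e8 e8 96 67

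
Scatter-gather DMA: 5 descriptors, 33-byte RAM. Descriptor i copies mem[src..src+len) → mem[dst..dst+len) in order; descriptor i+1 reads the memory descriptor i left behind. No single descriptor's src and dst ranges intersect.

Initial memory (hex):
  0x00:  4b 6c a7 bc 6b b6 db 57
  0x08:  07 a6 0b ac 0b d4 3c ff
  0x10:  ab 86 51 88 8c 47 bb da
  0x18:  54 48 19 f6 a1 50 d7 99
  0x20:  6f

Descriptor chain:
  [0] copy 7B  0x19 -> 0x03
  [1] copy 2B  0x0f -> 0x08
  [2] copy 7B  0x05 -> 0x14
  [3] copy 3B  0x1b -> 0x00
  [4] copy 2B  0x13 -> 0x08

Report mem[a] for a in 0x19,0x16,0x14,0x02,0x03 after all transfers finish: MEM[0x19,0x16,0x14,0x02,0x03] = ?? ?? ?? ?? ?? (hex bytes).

MEM[0x19,0x16,0x14,0x02,0x03] = 0b 50 f6 50 48

  after D0: wrote 7B at 0x03 = 4819f6a150d799
  after D1: wrote 2B at 0x08 = ffab
  after D2: wrote 7B at 0x14 = f6a150ffab0bac
  after D3: wrote 3B at 0x00 = f6a150
  after D4: wrote 2B at 0x08 = 88f6
query mem[0x19]=0x0b, mem[0x16]=0x50, mem[0x14]=0xf6, mem[0x02]=0x50, mem[0x03]=0x48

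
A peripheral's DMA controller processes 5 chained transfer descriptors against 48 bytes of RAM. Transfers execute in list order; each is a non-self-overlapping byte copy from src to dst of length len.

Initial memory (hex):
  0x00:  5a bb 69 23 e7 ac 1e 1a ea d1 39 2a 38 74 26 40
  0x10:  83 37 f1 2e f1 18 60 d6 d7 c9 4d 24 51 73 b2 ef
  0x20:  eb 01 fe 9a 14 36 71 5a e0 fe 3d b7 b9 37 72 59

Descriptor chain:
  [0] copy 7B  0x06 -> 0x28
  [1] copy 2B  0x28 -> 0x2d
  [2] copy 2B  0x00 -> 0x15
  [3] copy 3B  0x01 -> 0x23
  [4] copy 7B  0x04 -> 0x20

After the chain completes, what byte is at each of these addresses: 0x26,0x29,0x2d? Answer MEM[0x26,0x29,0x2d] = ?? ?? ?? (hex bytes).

MEM[0x26,0x29,0x2d] = 39 1a 1e

[0] 0x06->0x28 len=7 : 1e 1a ea d1 39 2a 38
[1] 0x28->0x2d len=2 : 1e 1a
[2] 0x00->0x15 len=2 : 5a bb
[3] 0x01->0x23 len=3 : bb 69 23
[4] 0x04->0x20 len=7 : e7 ac 1e 1a ea d1 39
query mem[0x26]=0x39, mem[0x29]=0x1a, mem[0x2d]=0x1e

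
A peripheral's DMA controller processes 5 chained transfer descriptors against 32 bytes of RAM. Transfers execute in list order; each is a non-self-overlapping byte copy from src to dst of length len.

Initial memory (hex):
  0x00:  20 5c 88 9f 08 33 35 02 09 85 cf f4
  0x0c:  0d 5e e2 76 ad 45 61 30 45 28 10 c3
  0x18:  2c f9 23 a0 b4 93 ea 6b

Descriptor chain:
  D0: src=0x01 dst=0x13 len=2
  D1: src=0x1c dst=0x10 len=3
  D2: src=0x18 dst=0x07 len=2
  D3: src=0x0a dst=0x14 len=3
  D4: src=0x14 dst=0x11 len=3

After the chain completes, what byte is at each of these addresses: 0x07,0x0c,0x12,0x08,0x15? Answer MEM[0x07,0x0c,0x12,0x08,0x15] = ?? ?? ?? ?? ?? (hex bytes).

[0] 0x01->0x13 len=2 : 5c 88
[1] 0x1c->0x10 len=3 : b4 93 ea
[2] 0x18->0x07 len=2 : 2c f9
[3] 0x0a->0x14 len=3 : cf f4 0d
[4] 0x14->0x11 len=3 : cf f4 0d
query mem[0x07]=0x2c, mem[0x0c]=0x0d, mem[0x12]=0xf4, mem[0x08]=0xf9, mem[0x15]=0xf4

MEM[0x07,0x0c,0x12,0x08,0x15] = 2c 0d f4 f9 f4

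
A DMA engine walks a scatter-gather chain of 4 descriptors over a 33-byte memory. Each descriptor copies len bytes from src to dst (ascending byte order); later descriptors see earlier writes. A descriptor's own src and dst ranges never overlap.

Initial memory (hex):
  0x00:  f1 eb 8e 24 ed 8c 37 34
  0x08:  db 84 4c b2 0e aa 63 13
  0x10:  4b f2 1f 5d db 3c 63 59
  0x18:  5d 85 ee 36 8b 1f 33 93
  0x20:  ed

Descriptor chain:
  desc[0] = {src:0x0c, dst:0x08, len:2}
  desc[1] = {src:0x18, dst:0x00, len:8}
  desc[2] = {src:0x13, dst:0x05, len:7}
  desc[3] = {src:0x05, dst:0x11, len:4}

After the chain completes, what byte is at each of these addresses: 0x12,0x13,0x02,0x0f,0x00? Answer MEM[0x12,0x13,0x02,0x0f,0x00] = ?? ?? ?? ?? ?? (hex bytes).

  after D0: wrote 2B at 0x08 = 0eaa
  after D1: wrote 8B at 0x00 = 5d85ee368b1f3393
  after D2: wrote 7B at 0x05 = 5ddb3c63595d85
  after D3: wrote 4B at 0x11 = 5ddb3c63
query mem[0x12]=0xdb, mem[0x13]=0x3c, mem[0x02]=0xee, mem[0x0f]=0x13, mem[0x00]=0x5d

MEM[0x12,0x13,0x02,0x0f,0x00] = db 3c ee 13 5d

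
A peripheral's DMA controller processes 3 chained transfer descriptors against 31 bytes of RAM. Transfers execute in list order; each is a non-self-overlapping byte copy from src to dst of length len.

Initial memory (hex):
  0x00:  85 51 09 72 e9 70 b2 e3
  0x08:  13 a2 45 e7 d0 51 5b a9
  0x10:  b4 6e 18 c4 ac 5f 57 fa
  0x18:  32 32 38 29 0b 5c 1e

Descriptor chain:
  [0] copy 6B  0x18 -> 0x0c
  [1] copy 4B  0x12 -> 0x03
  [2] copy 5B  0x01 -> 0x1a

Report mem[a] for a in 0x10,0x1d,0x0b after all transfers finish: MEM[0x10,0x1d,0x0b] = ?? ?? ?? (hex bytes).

[0] 0x18->0x0c len=6 : 32 32 38 29 0b 5c
[1] 0x12->0x03 len=4 : 18 c4 ac 5f
[2] 0x01->0x1a len=5 : 51 09 18 c4 ac
query mem[0x10]=0x0b, mem[0x1d]=0xc4, mem[0x0b]=0xe7

MEM[0x10,0x1d,0x0b] = 0b c4 e7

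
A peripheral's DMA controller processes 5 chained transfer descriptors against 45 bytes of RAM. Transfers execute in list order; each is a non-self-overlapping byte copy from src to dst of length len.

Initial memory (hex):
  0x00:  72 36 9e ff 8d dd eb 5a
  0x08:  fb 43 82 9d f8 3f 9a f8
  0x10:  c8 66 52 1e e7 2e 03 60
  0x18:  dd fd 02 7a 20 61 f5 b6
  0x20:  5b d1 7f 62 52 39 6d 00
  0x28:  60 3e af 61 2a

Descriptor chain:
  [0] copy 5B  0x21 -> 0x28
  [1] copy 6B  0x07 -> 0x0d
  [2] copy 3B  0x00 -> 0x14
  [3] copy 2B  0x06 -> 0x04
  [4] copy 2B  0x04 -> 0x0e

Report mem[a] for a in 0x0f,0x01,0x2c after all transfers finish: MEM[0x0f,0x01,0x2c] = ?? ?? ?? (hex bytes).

MEM[0x0f,0x01,0x2c] = 5a 36 39

D0: mem[0x28..0x2c] <- [d1 7f 62 52 39]
D1: mem[0x0d..0x12] <- [5a fb 43 82 9d f8]
D2: mem[0x14..0x16] <- [72 36 9e]
D3: mem[0x04..0x05] <- [eb 5a]
D4: mem[0x0e..0x0f] <- [eb 5a]
query mem[0x0f]=0x5a, mem[0x01]=0x36, mem[0x2c]=0x39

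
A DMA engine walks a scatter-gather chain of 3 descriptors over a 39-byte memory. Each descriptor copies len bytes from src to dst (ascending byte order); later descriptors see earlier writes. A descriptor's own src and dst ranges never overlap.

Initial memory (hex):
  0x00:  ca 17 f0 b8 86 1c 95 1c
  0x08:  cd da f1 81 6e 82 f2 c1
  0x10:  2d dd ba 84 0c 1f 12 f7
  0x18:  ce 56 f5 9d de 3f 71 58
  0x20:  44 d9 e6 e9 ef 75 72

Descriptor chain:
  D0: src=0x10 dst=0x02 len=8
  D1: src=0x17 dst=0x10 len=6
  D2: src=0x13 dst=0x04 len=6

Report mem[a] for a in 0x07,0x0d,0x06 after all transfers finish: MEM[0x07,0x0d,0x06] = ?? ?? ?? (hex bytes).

MEM[0x07,0x0d,0x06] = 12 82 de

[0] 0x10->0x02 len=8 : 2d dd ba 84 0c 1f 12 f7
[1] 0x17->0x10 len=6 : f7 ce 56 f5 9d de
[2] 0x13->0x04 len=6 : f5 9d de 12 f7 ce
query mem[0x07]=0x12, mem[0x0d]=0x82, mem[0x06]=0xde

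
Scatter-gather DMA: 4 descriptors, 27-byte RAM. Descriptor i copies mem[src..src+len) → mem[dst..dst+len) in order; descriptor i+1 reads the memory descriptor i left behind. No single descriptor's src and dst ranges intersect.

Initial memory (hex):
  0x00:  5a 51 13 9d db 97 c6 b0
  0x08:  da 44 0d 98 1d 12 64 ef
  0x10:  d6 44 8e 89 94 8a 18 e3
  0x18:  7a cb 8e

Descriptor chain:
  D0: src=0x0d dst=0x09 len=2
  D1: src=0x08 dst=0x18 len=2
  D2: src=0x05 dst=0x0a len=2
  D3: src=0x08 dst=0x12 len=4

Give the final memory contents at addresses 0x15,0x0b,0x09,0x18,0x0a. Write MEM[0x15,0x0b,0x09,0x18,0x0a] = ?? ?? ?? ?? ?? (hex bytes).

#0 dst[0x09+2] := {0x12,0x64}
#1 dst[0x18+2] := {0xda,0x12}
#2 dst[0x0a+2] := {0x97,0xc6}
#3 dst[0x12+4] := {0xda,0x12,0x97,0xc6}
query mem[0x15]=0xc6, mem[0x0b]=0xc6, mem[0x09]=0x12, mem[0x18]=0xda, mem[0x0a]=0x97

MEM[0x15,0x0b,0x09,0x18,0x0a] = c6 c6 12 da 97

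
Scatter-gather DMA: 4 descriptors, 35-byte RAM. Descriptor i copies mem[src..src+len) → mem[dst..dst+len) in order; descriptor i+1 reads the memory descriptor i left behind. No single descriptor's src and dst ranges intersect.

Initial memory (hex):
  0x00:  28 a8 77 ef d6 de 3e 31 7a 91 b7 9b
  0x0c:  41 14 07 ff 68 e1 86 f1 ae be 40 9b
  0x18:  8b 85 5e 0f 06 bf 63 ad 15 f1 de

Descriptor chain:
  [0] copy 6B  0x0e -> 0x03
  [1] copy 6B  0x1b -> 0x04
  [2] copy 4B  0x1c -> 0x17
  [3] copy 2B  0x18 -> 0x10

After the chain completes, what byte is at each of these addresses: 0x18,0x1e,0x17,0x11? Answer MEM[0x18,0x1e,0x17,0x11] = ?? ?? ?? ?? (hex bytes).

D0: mem[0x03..0x08] <- [07 ff 68 e1 86 f1]
D1: mem[0x04..0x09] <- [0f 06 bf 63 ad 15]
D2: mem[0x17..0x1a] <- [06 bf 63 ad]
D3: mem[0x10..0x11] <- [bf 63]
query mem[0x18]=0xbf, mem[0x1e]=0x63, mem[0x17]=0x06, mem[0x11]=0x63

MEM[0x18,0x1e,0x17,0x11] = bf 63 06 63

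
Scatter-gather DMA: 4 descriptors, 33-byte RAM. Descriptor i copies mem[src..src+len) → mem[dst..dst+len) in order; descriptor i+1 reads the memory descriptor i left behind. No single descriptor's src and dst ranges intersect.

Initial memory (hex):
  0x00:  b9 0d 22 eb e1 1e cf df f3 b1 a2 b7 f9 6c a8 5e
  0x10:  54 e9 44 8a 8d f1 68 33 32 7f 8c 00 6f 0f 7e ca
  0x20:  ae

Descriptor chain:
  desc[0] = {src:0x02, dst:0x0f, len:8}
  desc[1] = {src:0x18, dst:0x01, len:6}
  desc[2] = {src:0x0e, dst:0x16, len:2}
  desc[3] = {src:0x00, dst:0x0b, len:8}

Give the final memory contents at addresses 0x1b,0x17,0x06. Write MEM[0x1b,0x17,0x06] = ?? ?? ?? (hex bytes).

#0 dst[0x0f+8] := {0x22,0xeb,0xe1,0x1e,0xcf,0xdf,0xf3,0xb1}
#1 dst[0x01+6] := {0x32,0x7f,0x8c,0x00,0x6f,0x0f}
#2 dst[0x16+2] := {0xa8,0x22}
#3 dst[0x0b+8] := {0xb9,0x32,0x7f,0x8c,0x00,0x6f,0x0f,0xdf}
query mem[0x1b]=0x00, mem[0x17]=0x22, mem[0x06]=0x0f

MEM[0x1b,0x17,0x06] = 00 22 0f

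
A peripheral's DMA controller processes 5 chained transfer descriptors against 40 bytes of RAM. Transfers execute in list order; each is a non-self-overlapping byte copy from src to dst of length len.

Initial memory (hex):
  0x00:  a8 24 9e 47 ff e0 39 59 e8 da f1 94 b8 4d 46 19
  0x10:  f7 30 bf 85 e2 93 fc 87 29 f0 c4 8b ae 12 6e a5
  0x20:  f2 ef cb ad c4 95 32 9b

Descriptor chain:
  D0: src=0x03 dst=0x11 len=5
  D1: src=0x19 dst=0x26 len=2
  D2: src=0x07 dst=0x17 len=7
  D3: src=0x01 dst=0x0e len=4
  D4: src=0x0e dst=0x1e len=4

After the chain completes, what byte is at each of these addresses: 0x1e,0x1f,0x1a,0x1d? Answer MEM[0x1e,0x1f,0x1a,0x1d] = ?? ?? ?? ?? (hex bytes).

MEM[0x1e,0x1f,0x1a,0x1d] = 24 9e f1 4d

#0 dst[0x11+5] := {0x47,0xff,0xe0,0x39,0x59}
#1 dst[0x26+2] := {0xf0,0xc4}
#2 dst[0x17+7] := {0x59,0xe8,0xda,0xf1,0x94,0xb8,0x4d}
#3 dst[0x0e+4] := {0x24,0x9e,0x47,0xff}
#4 dst[0x1e+4] := {0x24,0x9e,0x47,0xff}
query mem[0x1e]=0x24, mem[0x1f]=0x9e, mem[0x1a]=0xf1, mem[0x1d]=0x4d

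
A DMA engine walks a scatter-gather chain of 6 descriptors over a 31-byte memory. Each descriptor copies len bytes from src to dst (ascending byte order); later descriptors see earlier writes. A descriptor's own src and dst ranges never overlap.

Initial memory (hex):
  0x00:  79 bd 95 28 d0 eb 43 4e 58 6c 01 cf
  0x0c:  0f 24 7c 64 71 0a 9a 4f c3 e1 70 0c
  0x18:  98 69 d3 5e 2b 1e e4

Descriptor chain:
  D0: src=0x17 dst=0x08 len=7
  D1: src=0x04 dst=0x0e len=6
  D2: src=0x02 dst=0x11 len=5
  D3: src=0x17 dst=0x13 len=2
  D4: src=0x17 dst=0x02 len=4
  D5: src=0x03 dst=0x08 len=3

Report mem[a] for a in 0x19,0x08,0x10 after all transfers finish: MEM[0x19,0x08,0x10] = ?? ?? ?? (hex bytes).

  after D0: wrote 7B at 0x08 = 0c9869d35e2b1e
  after D1: wrote 6B at 0x0e = d0eb434e0c98
  after D2: wrote 5B at 0x11 = 9528d0eb43
  after D3: wrote 2B at 0x13 = 0c98
  after D4: wrote 4B at 0x02 = 0c9869d3
  after D5: wrote 3B at 0x08 = 9869d3
query mem[0x19]=0x69, mem[0x08]=0x98, mem[0x10]=0x43

MEM[0x19,0x08,0x10] = 69 98 43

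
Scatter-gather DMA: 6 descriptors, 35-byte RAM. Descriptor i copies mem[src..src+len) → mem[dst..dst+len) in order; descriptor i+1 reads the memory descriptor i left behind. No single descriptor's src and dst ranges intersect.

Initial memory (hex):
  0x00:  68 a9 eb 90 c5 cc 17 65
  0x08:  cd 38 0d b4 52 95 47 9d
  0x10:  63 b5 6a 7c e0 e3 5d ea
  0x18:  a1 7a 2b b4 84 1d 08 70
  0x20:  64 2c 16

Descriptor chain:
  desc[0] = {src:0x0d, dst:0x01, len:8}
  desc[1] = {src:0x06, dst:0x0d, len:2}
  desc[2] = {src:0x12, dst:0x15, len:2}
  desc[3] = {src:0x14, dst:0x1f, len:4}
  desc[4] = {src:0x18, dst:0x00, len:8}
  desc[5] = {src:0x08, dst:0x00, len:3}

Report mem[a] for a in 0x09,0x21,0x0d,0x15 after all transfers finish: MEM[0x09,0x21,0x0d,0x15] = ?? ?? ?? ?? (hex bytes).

[0] 0x0d->0x01 len=8 : 95 47 9d 63 b5 6a 7c e0
[1] 0x06->0x0d len=2 : 6a 7c
[2] 0x12->0x15 len=2 : 6a 7c
[3] 0x14->0x1f len=4 : e0 6a 7c ea
[4] 0x18->0x00 len=8 : a1 7a 2b b4 84 1d 08 e0
[5] 0x08->0x00 len=3 : e0 38 0d
query mem[0x09]=0x38, mem[0x21]=0x7c, mem[0x0d]=0x6a, mem[0x15]=0x6a

MEM[0x09,0x21,0x0d,0x15] = 38 7c 6a 6a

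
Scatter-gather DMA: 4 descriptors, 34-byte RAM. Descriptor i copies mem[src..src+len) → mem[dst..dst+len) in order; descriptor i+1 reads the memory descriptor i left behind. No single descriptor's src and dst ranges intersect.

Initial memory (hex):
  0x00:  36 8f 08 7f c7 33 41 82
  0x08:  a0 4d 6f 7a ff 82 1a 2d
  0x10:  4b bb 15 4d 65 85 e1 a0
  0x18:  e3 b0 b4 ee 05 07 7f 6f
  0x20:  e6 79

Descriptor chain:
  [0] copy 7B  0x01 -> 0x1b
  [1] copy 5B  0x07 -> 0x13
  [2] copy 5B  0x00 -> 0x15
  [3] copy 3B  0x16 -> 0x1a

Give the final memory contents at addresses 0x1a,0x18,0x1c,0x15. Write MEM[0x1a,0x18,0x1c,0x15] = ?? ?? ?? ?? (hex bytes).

MEM[0x1a,0x18,0x1c,0x15] = 8f 7f 7f 36

  after D0: wrote 7B at 0x1b = 8f087fc7334182
  after D1: wrote 5B at 0x13 = 82a04d6f7a
  after D2: wrote 5B at 0x15 = 368f087fc7
  after D3: wrote 3B at 0x1a = 8f087f
query mem[0x1a]=0x8f, mem[0x18]=0x7f, mem[0x1c]=0x7f, mem[0x15]=0x36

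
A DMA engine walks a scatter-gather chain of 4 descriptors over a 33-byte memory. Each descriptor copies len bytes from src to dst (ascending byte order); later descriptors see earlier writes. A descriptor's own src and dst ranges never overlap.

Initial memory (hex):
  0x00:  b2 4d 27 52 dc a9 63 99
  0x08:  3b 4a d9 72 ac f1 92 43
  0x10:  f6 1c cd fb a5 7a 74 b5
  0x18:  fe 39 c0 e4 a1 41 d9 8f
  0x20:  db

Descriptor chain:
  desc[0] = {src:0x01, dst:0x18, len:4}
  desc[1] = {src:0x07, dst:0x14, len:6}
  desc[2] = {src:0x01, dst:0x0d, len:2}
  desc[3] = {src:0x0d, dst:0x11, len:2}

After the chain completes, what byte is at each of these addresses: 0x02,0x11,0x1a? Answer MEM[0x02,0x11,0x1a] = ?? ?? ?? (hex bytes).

D0: mem[0x18..0x1b] <- [4d 27 52 dc]
D1: mem[0x14..0x19] <- [99 3b 4a d9 72 ac]
D2: mem[0x0d..0x0e] <- [4d 27]
D3: mem[0x11..0x12] <- [4d 27]
query mem[0x02]=0x27, mem[0x11]=0x4d, mem[0x1a]=0x52

MEM[0x02,0x11,0x1a] = 27 4d 52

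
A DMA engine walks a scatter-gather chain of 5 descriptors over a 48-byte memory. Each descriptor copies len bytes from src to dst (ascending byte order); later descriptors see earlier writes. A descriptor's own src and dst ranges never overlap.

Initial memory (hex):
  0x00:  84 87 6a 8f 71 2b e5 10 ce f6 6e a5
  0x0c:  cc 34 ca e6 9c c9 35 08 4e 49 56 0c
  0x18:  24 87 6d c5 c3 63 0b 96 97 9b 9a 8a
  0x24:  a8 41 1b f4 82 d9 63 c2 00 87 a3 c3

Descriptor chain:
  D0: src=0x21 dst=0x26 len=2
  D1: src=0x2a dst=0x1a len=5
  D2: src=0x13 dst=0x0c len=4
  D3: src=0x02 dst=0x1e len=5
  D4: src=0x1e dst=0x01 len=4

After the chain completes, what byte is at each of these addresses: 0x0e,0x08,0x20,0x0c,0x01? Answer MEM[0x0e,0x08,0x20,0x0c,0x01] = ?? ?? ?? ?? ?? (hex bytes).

MEM[0x0e,0x08,0x20,0x0c,0x01] = 49 ce 71 08 6a

[0] 0x21->0x26 len=2 : 9b 9a
[1] 0x2a->0x1a len=5 : 63 c2 00 87 a3
[2] 0x13->0x0c len=4 : 08 4e 49 56
[3] 0x02->0x1e len=5 : 6a 8f 71 2b e5
[4] 0x1e->0x01 len=4 : 6a 8f 71 2b
query mem[0x0e]=0x49, mem[0x08]=0xce, mem[0x20]=0x71, mem[0x0c]=0x08, mem[0x01]=0x6a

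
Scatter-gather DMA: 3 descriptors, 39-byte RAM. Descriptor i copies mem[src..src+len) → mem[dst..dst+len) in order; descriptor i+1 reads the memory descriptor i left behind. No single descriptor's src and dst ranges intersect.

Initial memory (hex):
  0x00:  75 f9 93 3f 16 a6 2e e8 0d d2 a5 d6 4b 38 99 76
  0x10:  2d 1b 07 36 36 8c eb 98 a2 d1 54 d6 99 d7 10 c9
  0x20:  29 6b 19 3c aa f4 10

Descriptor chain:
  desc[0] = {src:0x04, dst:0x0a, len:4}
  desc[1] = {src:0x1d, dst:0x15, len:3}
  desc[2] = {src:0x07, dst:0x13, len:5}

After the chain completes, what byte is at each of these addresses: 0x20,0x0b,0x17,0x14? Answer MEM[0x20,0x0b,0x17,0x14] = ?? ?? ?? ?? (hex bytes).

MEM[0x20,0x0b,0x17,0x14] = 29 a6 a6 0d

D0: mem[0x0a..0x0d] <- [16 a6 2e e8]
D1: mem[0x15..0x17] <- [d7 10 c9]
D2: mem[0x13..0x17] <- [e8 0d d2 16 a6]
query mem[0x20]=0x29, mem[0x0b]=0xa6, mem[0x17]=0xa6, mem[0x14]=0x0d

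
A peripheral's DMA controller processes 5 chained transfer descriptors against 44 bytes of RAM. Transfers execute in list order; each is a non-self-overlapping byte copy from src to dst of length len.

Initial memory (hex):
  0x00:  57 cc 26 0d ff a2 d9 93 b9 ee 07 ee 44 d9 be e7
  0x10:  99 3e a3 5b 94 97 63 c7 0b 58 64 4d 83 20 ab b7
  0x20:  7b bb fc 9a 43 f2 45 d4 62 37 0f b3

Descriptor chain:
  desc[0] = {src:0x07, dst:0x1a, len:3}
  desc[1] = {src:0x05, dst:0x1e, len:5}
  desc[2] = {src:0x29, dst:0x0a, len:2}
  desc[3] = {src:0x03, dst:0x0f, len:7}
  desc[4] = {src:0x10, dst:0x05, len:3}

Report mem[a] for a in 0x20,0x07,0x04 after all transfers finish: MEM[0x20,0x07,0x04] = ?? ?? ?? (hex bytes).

#0 dst[0x1a+3] := {0x93,0xb9,0xee}
#1 dst[0x1e+5] := {0xa2,0xd9,0x93,0xb9,0xee}
#2 dst[0x0a+2] := {0x37,0x0f}
#3 dst[0x0f+7] := {0x0d,0xff,0xa2,0xd9,0x93,0xb9,0xee}
#4 dst[0x05+3] := {0xff,0xa2,0xd9}
query mem[0x20]=0x93, mem[0x07]=0xd9, mem[0x04]=0xff

MEM[0x20,0x07,0x04] = 93 d9 ff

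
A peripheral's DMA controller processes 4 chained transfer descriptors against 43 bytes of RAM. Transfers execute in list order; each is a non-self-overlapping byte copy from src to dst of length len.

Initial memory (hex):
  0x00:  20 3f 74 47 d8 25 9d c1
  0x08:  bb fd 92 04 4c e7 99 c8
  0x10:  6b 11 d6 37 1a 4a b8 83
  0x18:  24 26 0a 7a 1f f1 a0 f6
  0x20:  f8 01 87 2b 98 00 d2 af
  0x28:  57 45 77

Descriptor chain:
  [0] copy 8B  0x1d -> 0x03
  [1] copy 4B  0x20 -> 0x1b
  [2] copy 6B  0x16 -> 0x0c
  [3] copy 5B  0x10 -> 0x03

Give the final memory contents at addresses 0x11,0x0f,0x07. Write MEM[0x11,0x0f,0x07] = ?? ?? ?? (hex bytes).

MEM[0x11,0x0f,0x07] = f8 26 1a

  after D0: wrote 8B at 0x03 = f1a0f6f801872b98
  after D1: wrote 4B at 0x1b = f801872b
  after D2: wrote 6B at 0x0c = b88324260af8
  after D3: wrote 5B at 0x03 = 0af8d6371a
query mem[0x11]=0xf8, mem[0x0f]=0x26, mem[0x07]=0x1a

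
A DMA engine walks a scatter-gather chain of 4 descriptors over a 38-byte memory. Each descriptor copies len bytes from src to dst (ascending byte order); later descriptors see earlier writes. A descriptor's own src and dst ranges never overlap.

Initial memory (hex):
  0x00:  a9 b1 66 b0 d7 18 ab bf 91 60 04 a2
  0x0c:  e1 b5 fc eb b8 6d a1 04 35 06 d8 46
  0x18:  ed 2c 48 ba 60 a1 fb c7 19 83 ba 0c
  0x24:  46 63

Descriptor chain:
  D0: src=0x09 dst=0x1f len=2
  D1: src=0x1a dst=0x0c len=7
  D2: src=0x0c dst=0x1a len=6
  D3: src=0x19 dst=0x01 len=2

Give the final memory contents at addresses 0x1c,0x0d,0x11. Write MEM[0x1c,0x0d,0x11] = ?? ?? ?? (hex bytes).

MEM[0x1c,0x0d,0x11] = 60 ba 60

D0: mem[0x1f..0x20] <- [60 04]
D1: mem[0x0c..0x12] <- [48 ba 60 a1 fb 60 04]
D2: mem[0x1a..0x1f] <- [48 ba 60 a1 fb 60]
D3: mem[0x01..0x02] <- [2c 48]
query mem[0x1c]=0x60, mem[0x0d]=0xba, mem[0x11]=0x60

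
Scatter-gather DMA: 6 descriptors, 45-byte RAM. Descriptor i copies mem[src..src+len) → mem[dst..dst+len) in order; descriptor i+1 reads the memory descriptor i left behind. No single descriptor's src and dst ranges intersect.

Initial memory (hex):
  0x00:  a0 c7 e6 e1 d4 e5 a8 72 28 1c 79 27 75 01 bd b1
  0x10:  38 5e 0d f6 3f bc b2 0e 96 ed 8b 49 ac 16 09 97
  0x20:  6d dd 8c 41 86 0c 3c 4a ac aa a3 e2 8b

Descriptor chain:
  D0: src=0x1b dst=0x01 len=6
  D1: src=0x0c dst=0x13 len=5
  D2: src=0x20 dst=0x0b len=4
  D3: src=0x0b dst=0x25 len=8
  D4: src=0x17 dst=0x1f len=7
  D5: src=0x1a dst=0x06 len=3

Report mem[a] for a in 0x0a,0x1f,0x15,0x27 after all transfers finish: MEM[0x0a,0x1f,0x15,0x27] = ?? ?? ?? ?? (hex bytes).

#0 dst[0x01+6] := {0x49,0xac,0x16,0x09,0x97,0x6d}
#1 dst[0x13+5] := {0x75,0x01,0xbd,0xb1,0x38}
#2 dst[0x0b+4] := {0x6d,0xdd,0x8c,0x41}
#3 dst[0x25+8] := {0x6d,0xdd,0x8c,0x41,0xb1,0x38,0x5e,0x0d}
#4 dst[0x1f+7] := {0x38,0x96,0xed,0x8b,0x49,0xac,0x16}
#5 dst[0x06+3] := {0x8b,0x49,0xac}
query mem[0x0a]=0x79, mem[0x1f]=0x38, mem[0x15]=0xbd, mem[0x27]=0x8c

MEM[0x0a,0x1f,0x15,0x27] = 79 38 bd 8c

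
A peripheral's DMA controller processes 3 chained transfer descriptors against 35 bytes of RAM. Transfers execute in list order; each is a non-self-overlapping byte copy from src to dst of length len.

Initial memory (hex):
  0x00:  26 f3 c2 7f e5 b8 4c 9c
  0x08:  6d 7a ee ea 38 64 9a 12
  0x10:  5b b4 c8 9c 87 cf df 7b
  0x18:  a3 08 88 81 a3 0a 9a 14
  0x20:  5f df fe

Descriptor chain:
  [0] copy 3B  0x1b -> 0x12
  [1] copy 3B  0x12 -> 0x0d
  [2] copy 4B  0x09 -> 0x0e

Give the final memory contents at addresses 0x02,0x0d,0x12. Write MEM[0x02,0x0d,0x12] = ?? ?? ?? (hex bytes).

D0: mem[0x12..0x14] <- [81 a3 0a]
D1: mem[0x0d..0x0f] <- [81 a3 0a]
D2: mem[0x0e..0x11] <- [7a ee ea 38]
query mem[0x02]=0xc2, mem[0x0d]=0x81, mem[0x12]=0x81

MEM[0x02,0x0d,0x12] = c2 81 81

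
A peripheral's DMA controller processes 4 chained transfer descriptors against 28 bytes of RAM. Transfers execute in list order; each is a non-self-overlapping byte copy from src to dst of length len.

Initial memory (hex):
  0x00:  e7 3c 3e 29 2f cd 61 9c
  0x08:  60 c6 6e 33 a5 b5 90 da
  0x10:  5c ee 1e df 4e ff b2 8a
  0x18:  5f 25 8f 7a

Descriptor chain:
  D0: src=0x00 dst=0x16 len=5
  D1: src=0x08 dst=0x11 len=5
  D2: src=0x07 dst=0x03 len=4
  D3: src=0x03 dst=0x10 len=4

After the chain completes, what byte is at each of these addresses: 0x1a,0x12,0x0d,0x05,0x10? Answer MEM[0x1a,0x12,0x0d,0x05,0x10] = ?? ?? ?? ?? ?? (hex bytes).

D0: mem[0x16..0x1a] <- [e7 3c 3e 29 2f]
D1: mem[0x11..0x15] <- [60 c6 6e 33 a5]
D2: mem[0x03..0x06] <- [9c 60 c6 6e]
D3: mem[0x10..0x13] <- [9c 60 c6 6e]
query mem[0x1a]=0x2f, mem[0x12]=0xc6, mem[0x0d]=0xb5, mem[0x05]=0xc6, mem[0x10]=0x9c

MEM[0x1a,0x12,0x0d,0x05,0x10] = 2f c6 b5 c6 9c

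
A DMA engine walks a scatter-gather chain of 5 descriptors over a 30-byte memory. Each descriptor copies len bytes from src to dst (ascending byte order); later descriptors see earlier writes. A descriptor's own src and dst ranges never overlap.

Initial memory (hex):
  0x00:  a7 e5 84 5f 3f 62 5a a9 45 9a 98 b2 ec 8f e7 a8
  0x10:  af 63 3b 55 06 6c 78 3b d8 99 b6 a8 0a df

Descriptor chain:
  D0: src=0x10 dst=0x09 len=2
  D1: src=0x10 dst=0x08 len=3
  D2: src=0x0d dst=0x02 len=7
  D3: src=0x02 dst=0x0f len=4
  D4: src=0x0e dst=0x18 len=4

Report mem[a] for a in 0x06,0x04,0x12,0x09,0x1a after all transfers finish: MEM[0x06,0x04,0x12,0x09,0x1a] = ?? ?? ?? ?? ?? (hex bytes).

#0 dst[0x09+2] := {0xaf,0x63}
#1 dst[0x08+3] := {0xaf,0x63,0x3b}
#2 dst[0x02+7] := {0x8f,0xe7,0xa8,0xaf,0x63,0x3b,0x55}
#3 dst[0x0f+4] := {0x8f,0xe7,0xa8,0xaf}
#4 dst[0x18+4] := {0xe7,0x8f,0xe7,0xa8}
query mem[0x06]=0x63, mem[0x04]=0xa8, mem[0x12]=0xaf, mem[0x09]=0x63, mem[0x1a]=0xe7

MEM[0x06,0x04,0x12,0x09,0x1a] = 63 a8 af 63 e7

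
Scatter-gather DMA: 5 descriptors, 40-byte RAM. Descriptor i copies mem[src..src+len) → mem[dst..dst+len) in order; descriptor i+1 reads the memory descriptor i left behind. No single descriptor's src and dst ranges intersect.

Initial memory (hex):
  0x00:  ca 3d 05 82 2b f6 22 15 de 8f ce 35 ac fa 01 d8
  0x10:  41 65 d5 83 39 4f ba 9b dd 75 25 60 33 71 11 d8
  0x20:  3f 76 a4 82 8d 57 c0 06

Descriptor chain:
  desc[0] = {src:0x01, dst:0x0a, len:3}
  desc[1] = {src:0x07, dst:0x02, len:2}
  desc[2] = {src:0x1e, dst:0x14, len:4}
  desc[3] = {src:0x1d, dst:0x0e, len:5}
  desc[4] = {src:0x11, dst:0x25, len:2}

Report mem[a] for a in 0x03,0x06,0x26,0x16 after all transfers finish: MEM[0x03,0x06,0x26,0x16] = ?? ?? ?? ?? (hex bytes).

MEM[0x03,0x06,0x26,0x16] = de 22 76 3f

  after D0: wrote 3B at 0x0a = 3d0582
  after D1: wrote 2B at 0x02 = 15de
  after D2: wrote 4B at 0x14 = 11d83f76
  after D3: wrote 5B at 0x0e = 7111d83f76
  after D4: wrote 2B at 0x25 = 3f76
query mem[0x03]=0xde, mem[0x06]=0x22, mem[0x26]=0x76, mem[0x16]=0x3f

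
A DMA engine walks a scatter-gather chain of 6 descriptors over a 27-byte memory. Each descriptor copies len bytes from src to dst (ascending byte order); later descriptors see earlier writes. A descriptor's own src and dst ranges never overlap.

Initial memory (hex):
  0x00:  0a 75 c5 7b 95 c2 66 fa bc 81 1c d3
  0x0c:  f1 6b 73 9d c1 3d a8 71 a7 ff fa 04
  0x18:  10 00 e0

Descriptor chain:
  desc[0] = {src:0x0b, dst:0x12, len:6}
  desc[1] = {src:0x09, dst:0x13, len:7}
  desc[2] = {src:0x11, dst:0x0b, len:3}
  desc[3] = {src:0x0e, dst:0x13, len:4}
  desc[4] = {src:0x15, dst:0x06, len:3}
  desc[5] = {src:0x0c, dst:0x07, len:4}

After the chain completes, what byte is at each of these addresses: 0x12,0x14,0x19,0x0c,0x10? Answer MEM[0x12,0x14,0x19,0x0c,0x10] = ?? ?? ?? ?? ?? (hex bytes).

  after D0: wrote 6B at 0x12 = d3f16b739dc1
  after D1: wrote 7B at 0x13 = 811cd3f16b739d
  after D2: wrote 3B at 0x0b = 3dd381
  after D3: wrote 4B at 0x13 = 739dc13d
  after D4: wrote 3B at 0x06 = c13d6b
  after D5: wrote 4B at 0x07 = d381739d
query mem[0x12]=0xd3, mem[0x14]=0x9d, mem[0x19]=0x9d, mem[0x0c]=0xd3, mem[0x10]=0xc1

MEM[0x12,0x14,0x19,0x0c,0x10] = d3 9d 9d d3 c1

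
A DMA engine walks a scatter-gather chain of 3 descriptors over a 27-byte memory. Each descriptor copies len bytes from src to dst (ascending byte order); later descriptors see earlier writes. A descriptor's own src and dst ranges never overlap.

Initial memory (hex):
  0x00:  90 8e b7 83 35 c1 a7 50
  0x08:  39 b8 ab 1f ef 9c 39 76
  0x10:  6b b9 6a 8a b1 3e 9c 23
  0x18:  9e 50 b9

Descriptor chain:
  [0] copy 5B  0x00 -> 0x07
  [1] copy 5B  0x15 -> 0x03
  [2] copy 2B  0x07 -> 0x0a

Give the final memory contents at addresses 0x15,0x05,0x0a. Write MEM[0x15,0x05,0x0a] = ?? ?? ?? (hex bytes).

[0] 0x00->0x07 len=5 : 90 8e b7 83 35
[1] 0x15->0x03 len=5 : 3e 9c 23 9e 50
[2] 0x07->0x0a len=2 : 50 8e
query mem[0x15]=0x3e, mem[0x05]=0x23, mem[0x0a]=0x50

MEM[0x15,0x05,0x0a] = 3e 23 50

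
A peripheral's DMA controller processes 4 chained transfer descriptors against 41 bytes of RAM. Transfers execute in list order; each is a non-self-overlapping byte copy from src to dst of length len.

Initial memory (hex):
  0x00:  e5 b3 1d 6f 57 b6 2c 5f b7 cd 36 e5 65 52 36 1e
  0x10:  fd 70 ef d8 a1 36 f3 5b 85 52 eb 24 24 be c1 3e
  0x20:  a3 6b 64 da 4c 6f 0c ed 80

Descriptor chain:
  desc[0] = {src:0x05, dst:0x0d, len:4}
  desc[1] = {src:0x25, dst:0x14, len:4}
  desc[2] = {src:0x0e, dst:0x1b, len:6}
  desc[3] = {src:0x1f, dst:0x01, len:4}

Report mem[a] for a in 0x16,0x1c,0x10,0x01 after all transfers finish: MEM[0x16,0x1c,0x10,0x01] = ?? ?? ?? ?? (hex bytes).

MEM[0x16,0x1c,0x10,0x01] = ed 5f b7 ef

#0 dst[0x0d+4] := {0xb6,0x2c,0x5f,0xb7}
#1 dst[0x14+4] := {0x6f,0x0c,0xed,0x80}
#2 dst[0x1b+6] := {0x2c,0x5f,0xb7,0x70,0xef,0xd8}
#3 dst[0x01+4] := {0xef,0xd8,0x6b,0x64}
query mem[0x16]=0xed, mem[0x1c]=0x5f, mem[0x10]=0xb7, mem[0x01]=0xef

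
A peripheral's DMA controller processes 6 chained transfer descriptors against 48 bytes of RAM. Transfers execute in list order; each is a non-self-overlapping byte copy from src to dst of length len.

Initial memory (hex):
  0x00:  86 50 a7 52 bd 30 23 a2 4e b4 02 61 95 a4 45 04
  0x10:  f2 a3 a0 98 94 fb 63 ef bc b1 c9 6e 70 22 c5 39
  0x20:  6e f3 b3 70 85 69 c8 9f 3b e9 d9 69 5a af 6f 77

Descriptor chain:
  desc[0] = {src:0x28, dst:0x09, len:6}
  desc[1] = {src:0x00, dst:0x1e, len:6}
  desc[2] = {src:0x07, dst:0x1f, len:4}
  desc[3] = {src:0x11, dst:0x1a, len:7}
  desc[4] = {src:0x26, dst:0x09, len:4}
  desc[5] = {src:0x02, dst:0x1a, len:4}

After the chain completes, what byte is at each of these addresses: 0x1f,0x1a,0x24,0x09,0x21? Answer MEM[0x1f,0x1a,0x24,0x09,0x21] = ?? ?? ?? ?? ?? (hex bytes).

  after D0: wrote 6B at 0x09 = 3be9d9695aaf
  after D1: wrote 6B at 0x1e = 8650a752bd30
  after D2: wrote 4B at 0x1f = a24e3be9
  after D3: wrote 7B at 0x1a = a3a09894fb63ef
  after D4: wrote 4B at 0x09 = c89f3be9
  after D5: wrote 4B at 0x1a = a752bd30
query mem[0x1f]=0x63, mem[0x1a]=0xa7, mem[0x24]=0x85, mem[0x09]=0xc8, mem[0x21]=0x3b

MEM[0x1f,0x1a,0x24,0x09,0x21] = 63 a7 85 c8 3b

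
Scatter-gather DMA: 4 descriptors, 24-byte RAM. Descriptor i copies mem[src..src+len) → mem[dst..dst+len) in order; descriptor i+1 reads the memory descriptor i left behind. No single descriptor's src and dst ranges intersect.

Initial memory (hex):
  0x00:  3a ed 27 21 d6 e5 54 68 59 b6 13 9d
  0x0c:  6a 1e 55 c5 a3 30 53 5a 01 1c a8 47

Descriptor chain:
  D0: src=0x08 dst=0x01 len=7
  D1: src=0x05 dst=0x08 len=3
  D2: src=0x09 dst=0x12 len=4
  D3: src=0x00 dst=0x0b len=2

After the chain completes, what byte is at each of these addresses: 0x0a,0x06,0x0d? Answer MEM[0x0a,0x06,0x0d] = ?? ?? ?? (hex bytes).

  after D0: wrote 7B at 0x01 = 59b6139d6a1e55
  after D1: wrote 3B at 0x08 = 6a1e55
  after D2: wrote 4B at 0x12 = 1e559d6a
  after D3: wrote 2B at 0x0b = 3a59
query mem[0x0a]=0x55, mem[0x06]=0x1e, mem[0x0d]=0x1e

MEM[0x0a,0x06,0x0d] = 55 1e 1e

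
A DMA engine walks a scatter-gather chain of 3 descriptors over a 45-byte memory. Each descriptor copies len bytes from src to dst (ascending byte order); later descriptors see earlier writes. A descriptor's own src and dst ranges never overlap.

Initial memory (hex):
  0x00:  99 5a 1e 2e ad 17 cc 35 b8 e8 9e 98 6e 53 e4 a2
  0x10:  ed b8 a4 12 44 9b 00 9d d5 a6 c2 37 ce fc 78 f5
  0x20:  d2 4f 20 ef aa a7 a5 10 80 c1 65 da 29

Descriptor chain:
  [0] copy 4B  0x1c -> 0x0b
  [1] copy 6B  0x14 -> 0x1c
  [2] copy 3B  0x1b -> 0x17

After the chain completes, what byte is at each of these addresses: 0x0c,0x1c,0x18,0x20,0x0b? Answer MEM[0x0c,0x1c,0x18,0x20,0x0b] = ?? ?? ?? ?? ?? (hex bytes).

MEM[0x0c,0x1c,0x18,0x20,0x0b] = fc 44 44 d5 ce

  after D0: wrote 4B at 0x0b = cefc78f5
  after D1: wrote 6B at 0x1c = 449b009dd5a6
  after D2: wrote 3B at 0x17 = 37449b
query mem[0x0c]=0xfc, mem[0x1c]=0x44, mem[0x18]=0x44, mem[0x20]=0xd5, mem[0x0b]=0xce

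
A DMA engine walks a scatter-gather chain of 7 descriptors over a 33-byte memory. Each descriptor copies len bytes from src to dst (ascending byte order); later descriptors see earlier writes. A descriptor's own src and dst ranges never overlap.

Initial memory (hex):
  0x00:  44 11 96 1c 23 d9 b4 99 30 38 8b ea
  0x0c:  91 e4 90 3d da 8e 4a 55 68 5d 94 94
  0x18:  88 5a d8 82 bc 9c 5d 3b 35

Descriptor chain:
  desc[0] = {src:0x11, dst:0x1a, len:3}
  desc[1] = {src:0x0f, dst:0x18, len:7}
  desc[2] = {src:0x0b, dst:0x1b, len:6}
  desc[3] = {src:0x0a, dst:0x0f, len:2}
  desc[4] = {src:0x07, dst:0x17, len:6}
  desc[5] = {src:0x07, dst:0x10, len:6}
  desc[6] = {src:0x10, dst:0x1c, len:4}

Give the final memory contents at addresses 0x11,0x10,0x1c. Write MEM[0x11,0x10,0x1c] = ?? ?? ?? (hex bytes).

MEM[0x11,0x10,0x1c] = 30 99 99

D0: mem[0x1a..0x1c] <- [8e 4a 55]
D1: mem[0x18..0x1e] <- [3d da 8e 4a 55 68 5d]
D2: mem[0x1b..0x20] <- [ea 91 e4 90 3d da]
D3: mem[0x0f..0x10] <- [8b ea]
D4: mem[0x17..0x1c] <- [99 30 38 8b ea 91]
D5: mem[0x10..0x15] <- [99 30 38 8b ea 91]
D6: mem[0x1c..0x1f] <- [99 30 38 8b]
query mem[0x11]=0x30, mem[0x10]=0x99, mem[0x1c]=0x99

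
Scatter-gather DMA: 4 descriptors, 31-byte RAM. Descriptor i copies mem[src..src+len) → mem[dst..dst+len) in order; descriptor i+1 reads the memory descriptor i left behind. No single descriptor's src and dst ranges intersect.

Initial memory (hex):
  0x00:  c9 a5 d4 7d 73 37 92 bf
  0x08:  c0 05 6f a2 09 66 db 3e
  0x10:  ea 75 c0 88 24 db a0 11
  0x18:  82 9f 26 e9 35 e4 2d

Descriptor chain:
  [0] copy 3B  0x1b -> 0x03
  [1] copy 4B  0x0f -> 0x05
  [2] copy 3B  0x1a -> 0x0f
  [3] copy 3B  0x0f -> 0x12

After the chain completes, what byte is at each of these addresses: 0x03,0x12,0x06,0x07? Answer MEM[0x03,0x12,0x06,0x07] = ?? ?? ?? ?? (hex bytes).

MEM[0x03,0x12,0x06,0x07] = e9 26 ea 75

#0 dst[0x03+3] := {0xe9,0x35,0xe4}
#1 dst[0x05+4] := {0x3e,0xea,0x75,0xc0}
#2 dst[0x0f+3] := {0x26,0xe9,0x35}
#3 dst[0x12+3] := {0x26,0xe9,0x35}
query mem[0x03]=0xe9, mem[0x12]=0x26, mem[0x06]=0xea, mem[0x07]=0x75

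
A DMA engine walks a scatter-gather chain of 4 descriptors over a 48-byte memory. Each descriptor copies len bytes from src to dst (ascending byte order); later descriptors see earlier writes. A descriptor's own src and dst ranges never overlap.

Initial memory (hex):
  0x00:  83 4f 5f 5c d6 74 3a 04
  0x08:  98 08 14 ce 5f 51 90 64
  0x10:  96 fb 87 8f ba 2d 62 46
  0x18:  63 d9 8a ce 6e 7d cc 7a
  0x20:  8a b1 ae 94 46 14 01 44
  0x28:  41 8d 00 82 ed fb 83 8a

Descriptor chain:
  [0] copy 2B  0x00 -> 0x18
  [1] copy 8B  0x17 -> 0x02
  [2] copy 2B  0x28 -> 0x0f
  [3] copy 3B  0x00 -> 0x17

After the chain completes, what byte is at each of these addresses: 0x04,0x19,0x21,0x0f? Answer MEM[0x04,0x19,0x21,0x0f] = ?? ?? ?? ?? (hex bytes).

[0] 0x00->0x18 len=2 : 83 4f
[1] 0x17->0x02 len=8 : 46 83 4f 8a ce 6e 7d cc
[2] 0x28->0x0f len=2 : 41 8d
[3] 0x00->0x17 len=3 : 83 4f 46
query mem[0x04]=0x4f, mem[0x19]=0x46, mem[0x21]=0xb1, mem[0x0f]=0x41

MEM[0x04,0x19,0x21,0x0f] = 4f 46 b1 41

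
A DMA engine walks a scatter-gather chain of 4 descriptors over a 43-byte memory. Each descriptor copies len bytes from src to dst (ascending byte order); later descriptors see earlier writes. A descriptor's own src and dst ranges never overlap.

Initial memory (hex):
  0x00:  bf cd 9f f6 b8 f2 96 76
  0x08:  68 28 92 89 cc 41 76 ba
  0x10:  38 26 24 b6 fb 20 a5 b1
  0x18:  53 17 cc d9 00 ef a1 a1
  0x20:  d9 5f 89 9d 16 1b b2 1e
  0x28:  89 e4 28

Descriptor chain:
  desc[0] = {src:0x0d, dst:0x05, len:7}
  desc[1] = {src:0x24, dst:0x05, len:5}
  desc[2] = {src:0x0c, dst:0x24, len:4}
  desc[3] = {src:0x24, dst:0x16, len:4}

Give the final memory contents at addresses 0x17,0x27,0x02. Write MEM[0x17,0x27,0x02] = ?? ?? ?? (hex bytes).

D0: mem[0x05..0x0b] <- [41 76 ba 38 26 24 b6]
D1: mem[0x05..0x09] <- [16 1b b2 1e 89]
D2: mem[0x24..0x27] <- [cc 41 76 ba]
D3: mem[0x16..0x19] <- [cc 41 76 ba]
query mem[0x17]=0x41, mem[0x27]=0xba, mem[0x02]=0x9f

MEM[0x17,0x27,0x02] = 41 ba 9f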